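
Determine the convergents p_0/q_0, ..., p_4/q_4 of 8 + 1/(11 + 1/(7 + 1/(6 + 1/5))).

8/1, 89/11, 631/78, 3875/479, 20006/2473

Using the convergent recurrence p_i = a_i*p_{i-1} + p_{i-2}, q_i = a_i*q_{i-1} + q_{i-2} with p_{-2}=0, p_{-1}=1, q_{-2}=1, q_{-1}=0:
  i=0: a_0=8, p_0 = 8*1 + 0 = 8, q_0 = 8*0 + 1 = 1.
  i=1: a_1=11, p_1 = 11*8 + 1 = 89, q_1 = 11*1 + 0 = 11.
  i=2: a_2=7, p_2 = 7*89 + 8 = 631, q_2 = 7*11 + 1 = 78.
  i=3: a_3=6, p_3 = 6*631 + 89 = 3875, q_3 = 6*78 + 11 = 479.
  i=4: a_4=5, p_4 = 5*3875 + 631 = 20006, q_4 = 5*479 + 78 = 2473.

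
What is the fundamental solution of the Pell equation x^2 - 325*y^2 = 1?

(x, y) = (649, 36)

First expand sqrt(325) as a continued fraction. With x_i = (sqrt(325) + m_i)/d_i and (m_0, d_0) = (0, 1): a_0 = floor(sqrt(325)) = 18, since 18^2 = 324 <= 325 < 361 = 19^2.
Iterate m_{i+1} = d_i*a_i - m_i, d_{i+1} = (325 - m_{i+1}^2)/d_i, a_{i+1} = floor((a_0 + m_{i+1})/d_{i+1}):
  m_1 = 1*18 - 0 = 18, d_1 = (325 - 18^2)/1 = 1/1 = 1, a_1 = floor((18 + 18)/1) = 36.
  m_2 = 1*36 - 18 = 18, d_2 = (325 - 18^2)/1 = 1/1 = 1: (m_2, d_2) = (m_1, d_1) = (18, 1), so from here the quotient a_1 repeats; the period length is 1.
So sqrt(325) = [18; (36)] with period length k = 1.
k is odd, so (p_{k-1}, q_{k-1}) only solves x^2 - 325y^2 = -1 and the fundamental solution of x^2 - 325y^2 = 1 is (p_{2k-1}, q_{2k-1}) = (p_1, q_1); compute convergents through index 1, running through the period twice.
Convergents (p_i = a_i*p_{i-1} + p_{i-2}, q_i = a_i*q_{i-1} + q_{i-2} with p_{-2}=0, p_{-1}=1, q_{-2}=1, q_{-1}=0):
  i=0: a_0=18, p_0 = 18*1 + 0 = 18, q_0 = 18*0 + 1 = 1.
  i=1: a_1=36, p_1 = 36*18 + 1 = 649, q_1 = 36*1 + 0 = 36.
Indeed p_0^2 - 325*q_0^2 = 324 - 325 = -1, not +1.
Check: 649^2 - 325*36^2 = 421201 - 421200 = 1, so (x, y) = (649, 36) solves the equation, and by the theorem it is the least positive solution.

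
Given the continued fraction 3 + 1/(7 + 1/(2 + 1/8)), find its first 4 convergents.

3/1, 22/7, 47/15, 398/127

Using the convergent recurrence p_i = a_i*p_{i-1} + p_{i-2}, q_i = a_i*q_{i-1} + q_{i-2} with p_{-2}=0, p_{-1}=1, q_{-2}=1, q_{-1}=0:
  i=0: a_0=3, p_0 = 3*1 + 0 = 3, q_0 = 3*0 + 1 = 1.
  i=1: a_1=7, p_1 = 7*3 + 1 = 22, q_1 = 7*1 + 0 = 7.
  i=2: a_2=2, p_2 = 2*22 + 3 = 47, q_2 = 2*7 + 1 = 15.
  i=3: a_3=8, p_3 = 8*47 + 22 = 398, q_3 = 8*15 + 7 = 127.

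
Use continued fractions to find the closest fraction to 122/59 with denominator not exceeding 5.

Expand x = 122/59 as a continued fraction with the Euclidean algorithm:
  122 = 2*59 + 4, so a_0 = 2.
  59 = 14*4 + 3, so a_1 = 14.
  4 = 1*3 + 1, so a_2 = 1.
  3 = 3*1 + 0, so a_3 = 3.
so x = [2; 14, 1, 3].
Convergents (p_i = a_i*p_{i-1} + p_{i-2}, q_i = a_i*q_{i-1} + q_{i-2} with p_{-2}=0, p_{-1}=1, q_{-2}=1, q_{-1}=0), until the denominator exceeds 5:
  i=0: a_0=2, p_0 = 2*1 + 0 = 2, q_0 = 2*0 + 1 = 1.
  i=1: a_1=14, p_1 = 14*2 + 1 = 29, q_1 = 14*1 + 0 = 14.
q_1 = 14 > 5, so the last convergent with denominator <= 5 is p_0/q_0 = 2/1.
The closest fraction with denominator <= 5 is either p_0/q_0 or the intermediate fraction (k*p_0 + p_{-1})/(k*q_0 + q_{-1}) with the largest k >= 1 whose denominator stays <= 5; these approach x as k grows, and every other convergent or intermediate fraction in range is farther away.
Largest k: floor((5 - q_{-1})/q_0) = floor((5 - 0)/1) = 5 (using the seeds p_{-1} = 1, q_{-1} = 0).
That gives (5*2 + 1)/(5*1 + 0) = 11/5.
Compare the errors: |x - 2/1| = |122*1 - 2*59|/(59*1) = 4/59, and |x - 11/5| = |122*5 - 11*59|/(59*5) = 39/295.
Cross-multiplying, 4*295 = 1180 < 2301 = 39*59, so 4/59 is smaller: the convergent 2/1 is closer to x than 11/5.

2/1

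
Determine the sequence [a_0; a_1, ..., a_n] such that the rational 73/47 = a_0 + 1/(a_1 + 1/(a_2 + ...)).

Run the Euclidean algorithm on 73 and 47; the successive quotients are the partial quotients a_0, a_1, ... (each step inverts the fractional part left over by the previous one):
  73 = 1*47 + 26, so a_0 = 1.
  47 = 1*26 + 21, so a_1 = 1.
  26 = 1*21 + 5, so a_2 = 1.
  21 = 4*5 + 1, so a_3 = 4.
  5 = 5*1 + 0, so a_4 = 5.
The remainder reaches 0 after 5 divisions, so the expansion has 5 partial quotients, read off in order.

[1; 1, 1, 4, 5]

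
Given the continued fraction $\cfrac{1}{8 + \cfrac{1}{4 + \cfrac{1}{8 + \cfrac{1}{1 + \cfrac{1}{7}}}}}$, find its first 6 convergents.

Using the convergent recurrence p_i = a_i*p_{i-1} + p_{i-2}, q_i = a_i*q_{i-1} + q_{i-2} with p_{-2}=0, p_{-1}=1, q_{-2}=1, q_{-1}=0:
  i=0: a_0=0, p_0 = 0*1 + 0 = 0, q_0 = 0*0 + 1 = 1.
  i=1: a_1=8, p_1 = 8*0 + 1 = 1, q_1 = 8*1 + 0 = 8.
  i=2: a_2=4, p_2 = 4*1 + 0 = 4, q_2 = 4*8 + 1 = 33.
  i=3: a_3=8, p_3 = 8*4 + 1 = 33, q_3 = 8*33 + 8 = 272.
  i=4: a_4=1, p_4 = 1*33 + 4 = 37, q_4 = 1*272 + 33 = 305.
  i=5: a_5=7, p_5 = 7*37 + 33 = 292, q_5 = 7*305 + 272 = 2407.

0/1, 1/8, 4/33, 33/272, 37/305, 292/2407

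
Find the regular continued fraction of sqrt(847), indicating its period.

[29; (9, 1, 2, 6, 8, 6, 2, 1, 9, 58)]

Write x_i = (sqrt(847) + m_i)/d_i with (m_0, d_0) = (0, 1). a_0 = floor(sqrt(847)) = 29, since 29^2 = 841 <= 847 < 900 = 30^2.
Iterate m_{i+1} = d_i*a_i - m_i, d_{i+1} = (847 - m_{i+1}^2)/d_i, a_{i+1} = floor((a_0 + m_{i+1})/d_{i+1}):
  m_1 = 1*29 - 0 = 29, d_1 = (847 - 29^2)/1 = 6/1 = 6, a_1 = floor((29 + 29)/6) = 9.
  m_2 = 6*9 - 29 = 25, d_2 = (847 - 25^2)/6 = 222/6 = 37, a_2 = floor((29 + 25)/37) = 1.
  m_3 = 37*1 - 25 = 12, d_3 = (847 - 12^2)/37 = 703/37 = 19, a_3 = floor((29 + 12)/19) = 2.
  m_4 = 19*2 - 12 = 26, d_4 = (847 - 26^2)/19 = 171/19 = 9, a_4 = floor((29 + 26)/9) = 6.
  m_5 = 9*6 - 26 = 28, d_5 = (847 - 28^2)/9 = 63/9 = 7, a_5 = floor((29 + 28)/7) = 8.
  m_6 = 7*8 - 28 = 28, d_6 = (847 - 28^2)/7 = 63/7 = 9, a_6 = floor((29 + 28)/9) = 6.
  m_7 = 9*6 - 28 = 26, d_7 = (847 - 26^2)/9 = 171/9 = 19, a_7 = floor((29 + 26)/19) = 2.
  m_8 = 19*2 - 26 = 12, d_8 = (847 - 12^2)/19 = 703/19 = 37, a_8 = floor((29 + 12)/37) = 1.
  m_9 = 37*1 - 12 = 25, d_9 = (847 - 25^2)/37 = 222/37 = 6, a_9 = floor((29 + 25)/6) = 9.
  m_10 = 6*9 - 25 = 29, d_10 = (847 - 29^2)/6 = 6/6 = 1, a_10 = floor((29 + 29)/1) = 58.
  m_11 = 1*58 - 29 = 29, d_11 = (847 - 29^2)/1 = 6/1 = 6: (m_11, d_11) = (m_1, d_1) = (29, 6), so from here the quotients repeat a_1, ..., a_10; the period length is 10.
Hence the expansion of sqrt(847) is a_0 = 29 followed by the repeating block 9, 1, 2, 6, 8, 6, 2, 1, 9, 58 (period 10).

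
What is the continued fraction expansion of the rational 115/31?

Run the Euclidean algorithm on 115 and 31; the successive quotients are the partial quotients a_0, a_1, ... (each step inverts the fractional part left over by the previous one):
  115 = 3*31 + 22, so a_0 = 3.
  31 = 1*22 + 9, so a_1 = 1.
  22 = 2*9 + 4, so a_2 = 2.
  9 = 2*4 + 1, so a_3 = 2.
  4 = 4*1 + 0, so a_4 = 4.
The remainder reaches 0 after 5 divisions, so the expansion has 5 partial quotients, read off in order.

[3; 1, 2, 2, 4]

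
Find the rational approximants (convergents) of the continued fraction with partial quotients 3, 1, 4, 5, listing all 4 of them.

3/1, 4/1, 19/5, 99/26

Using the convergent recurrence p_i = a_i*p_{i-1} + p_{i-2}, q_i = a_i*q_{i-1} + q_{i-2} with p_{-2}=0, p_{-1}=1, q_{-2}=1, q_{-1}=0:
  i=0: a_0=3, p_0 = 3*1 + 0 = 3, q_0 = 3*0 + 1 = 1.
  i=1: a_1=1, p_1 = 1*3 + 1 = 4, q_1 = 1*1 + 0 = 1.
  i=2: a_2=4, p_2 = 4*4 + 3 = 19, q_2 = 4*1 + 1 = 5.
  i=3: a_3=5, p_3 = 5*19 + 4 = 99, q_3 = 5*5 + 1 = 26.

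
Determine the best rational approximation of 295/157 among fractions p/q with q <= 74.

Expand x = 295/157 as a continued fraction with the Euclidean algorithm:
  295 = 1*157 + 138, so a_0 = 1.
  157 = 1*138 + 19, so a_1 = 1.
  138 = 7*19 + 5, so a_2 = 7.
  19 = 3*5 + 4, so a_3 = 3.
  5 = 1*4 + 1, so a_4 = 1.
  4 = 4*1 + 0, so a_5 = 4.
so x = [1; 1, 7, 3, 1, 4].
Convergents (p_i = a_i*p_{i-1} + p_{i-2}, q_i = a_i*q_{i-1} + q_{i-2} with p_{-2}=0, p_{-1}=1, q_{-2}=1, q_{-1}=0), until the denominator exceeds 74:
  i=0: a_0=1, p_0 = 1*1 + 0 = 1, q_0 = 1*0 + 1 = 1.
  i=1: a_1=1, p_1 = 1*1 + 1 = 2, q_1 = 1*1 + 0 = 1.
  i=2: a_2=7, p_2 = 7*2 + 1 = 15, q_2 = 7*1 + 1 = 8.
  i=3: a_3=3, p_3 = 3*15 + 2 = 47, q_3 = 3*8 + 1 = 25.
  i=4: a_4=1, p_4 = 1*47 + 15 = 62, q_4 = 1*25 + 8 = 33.
  i=5: a_5=4, p_5 = 4*62 + 47 = 295, q_5 = 4*33 + 25 = 157.
q_5 = 157 > 74, so the last convergent with denominator <= 74 is p_4/q_4 = 62/33.
The closest fraction with denominator <= 74 is either p_4/q_4 or the intermediate fraction (k*p_4 + p_3)/(k*q_4 + q_3) with the largest k >= 1 whose denominator stays <= 74; these approach x as k grows, and every other convergent or intermediate fraction in range is farther away.
Largest k: floor((74 - q_3)/q_4) = floor((74 - 25)/33) = 1.
That gives (1*62 + 47)/(1*33 + 25) = 109/58.
Compare the errors: |x - 62/33| = |295*33 - 62*157|/(157*33) = 1/5181, and |x - 109/58| = |295*58 - 109*157|/(157*58) = 3/9106.
Cross-multiplying, 1*9106 = 9106 < 15543 = 3*5181, so 1/5181 is smaller: the convergent 62/33 is closer to x than 109/58.

62/33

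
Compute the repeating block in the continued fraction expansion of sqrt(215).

[14; (1, 1, 1, 28)]

Write x_i = (sqrt(215) + m_i)/d_i with (m_0, d_0) = (0, 1). a_0 = floor(sqrt(215)) = 14, since 14^2 = 196 <= 215 < 225 = 15^2.
Iterate m_{i+1} = d_i*a_i - m_i, d_{i+1} = (215 - m_{i+1}^2)/d_i, a_{i+1} = floor((a_0 + m_{i+1})/d_{i+1}):
  m_1 = 1*14 - 0 = 14, d_1 = (215 - 14^2)/1 = 19/1 = 19, a_1 = floor((14 + 14)/19) = 1.
  m_2 = 19*1 - 14 = 5, d_2 = (215 - 5^2)/19 = 190/19 = 10, a_2 = floor((14 + 5)/10) = 1.
  m_3 = 10*1 - 5 = 5, d_3 = (215 - 5^2)/10 = 190/10 = 19, a_3 = floor((14 + 5)/19) = 1.
  m_4 = 19*1 - 5 = 14, d_4 = (215 - 14^2)/19 = 19/19 = 1, a_4 = floor((14 + 14)/1) = 28.
  m_5 = 1*28 - 14 = 14, d_5 = (215 - 14^2)/1 = 19/1 = 19: (m_5, d_5) = (m_1, d_1) = (14, 19), so from here the quotients repeat a_1, ..., a_4; the period length is 4.
Hence the expansion of sqrt(215) is a_0 = 14 followed by the repeating block 1, 1, 1, 28 (period 4).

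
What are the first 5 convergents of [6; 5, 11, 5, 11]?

6/1, 31/5, 347/56, 1766/285, 19773/3191

Using the convergent recurrence p_i = a_i*p_{i-1} + p_{i-2}, q_i = a_i*q_{i-1} + q_{i-2} with p_{-2}=0, p_{-1}=1, q_{-2}=1, q_{-1}=0:
  i=0: a_0=6, p_0 = 6*1 + 0 = 6, q_0 = 6*0 + 1 = 1.
  i=1: a_1=5, p_1 = 5*6 + 1 = 31, q_1 = 5*1 + 0 = 5.
  i=2: a_2=11, p_2 = 11*31 + 6 = 347, q_2 = 11*5 + 1 = 56.
  i=3: a_3=5, p_3 = 5*347 + 31 = 1766, q_3 = 5*56 + 5 = 285.
  i=4: a_4=11, p_4 = 11*1766 + 347 = 19773, q_4 = 11*285 + 56 = 3191.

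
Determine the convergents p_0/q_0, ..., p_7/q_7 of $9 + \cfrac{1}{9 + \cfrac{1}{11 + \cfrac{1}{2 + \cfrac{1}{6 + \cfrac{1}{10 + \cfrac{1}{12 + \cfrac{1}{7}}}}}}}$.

Using the convergent recurrence p_i = a_i*p_{i-1} + p_{i-2}, q_i = a_i*q_{i-1} + q_{i-2} with p_{-2}=0, p_{-1}=1, q_{-2}=1, q_{-1}=0:
  i=0: a_0=9, p_0 = 9*1 + 0 = 9, q_0 = 9*0 + 1 = 1.
  i=1: a_1=9, p_1 = 9*9 + 1 = 82, q_1 = 9*1 + 0 = 9.
  i=2: a_2=11, p_2 = 11*82 + 9 = 911, q_2 = 11*9 + 1 = 100.
  i=3: a_3=2, p_3 = 2*911 + 82 = 1904, q_3 = 2*100 + 9 = 209.
  i=4: a_4=6, p_4 = 6*1904 + 911 = 12335, q_4 = 6*209 + 100 = 1354.
  i=5: a_5=10, p_5 = 10*12335 + 1904 = 125254, q_5 = 10*1354 + 209 = 13749.
  i=6: a_6=12, p_6 = 12*125254 + 12335 = 1515383, q_6 = 12*13749 + 1354 = 166342.
  i=7: a_7=7, p_7 = 7*1515383 + 125254 = 10732935, q_7 = 7*166342 + 13749 = 1178143.

9/1, 82/9, 911/100, 1904/209, 12335/1354, 125254/13749, 1515383/166342, 10732935/1178143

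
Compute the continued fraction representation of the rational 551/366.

Run the Euclidean algorithm on 551 and 366; the successive quotients are the partial quotients a_0, a_1, ... (each step inverts the fractional part left over by the previous one):
  551 = 1*366 + 185, so a_0 = 1.
  366 = 1*185 + 181, so a_1 = 1.
  185 = 1*181 + 4, so a_2 = 1.
  181 = 45*4 + 1, so a_3 = 45.
  4 = 4*1 + 0, so a_4 = 4.
The remainder reaches 0 after 5 divisions, so the expansion has 5 partial quotients, read off in order.

[1; 1, 1, 45, 4]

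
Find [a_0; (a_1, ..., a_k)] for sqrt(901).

Write x_i = (sqrt(901) + m_i)/d_i with (m_0, d_0) = (0, 1). a_0 = floor(sqrt(901)) = 30, since 30^2 = 900 <= 901 < 961 = 31^2.
Iterate m_{i+1} = d_i*a_i - m_i, d_{i+1} = (901 - m_{i+1}^2)/d_i, a_{i+1} = floor((a_0 + m_{i+1})/d_{i+1}):
  m_1 = 1*30 - 0 = 30, d_1 = (901 - 30^2)/1 = 1/1 = 1, a_1 = floor((30 + 30)/1) = 60.
  m_2 = 1*60 - 30 = 30, d_2 = (901 - 30^2)/1 = 1/1 = 1: (m_2, d_2) = (m_1, d_1) = (30, 1), so from here the quotient a_1 repeats; the period length is 1.
Hence the expansion of sqrt(901) is a_0 = 30 followed by the repeating block 60 (period 1).

[30; (60)]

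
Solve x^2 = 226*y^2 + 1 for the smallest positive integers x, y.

First expand sqrt(226) as a continued fraction. With x_i = (sqrt(226) + m_i)/d_i and (m_0, d_0) = (0, 1): a_0 = floor(sqrt(226)) = 15, since 15^2 = 225 <= 226 < 256 = 16^2.
Iterate m_{i+1} = d_i*a_i - m_i, d_{i+1} = (226 - m_{i+1}^2)/d_i, a_{i+1} = floor((a_0 + m_{i+1})/d_{i+1}):
  m_1 = 1*15 - 0 = 15, d_1 = (226 - 15^2)/1 = 1/1 = 1, a_1 = floor((15 + 15)/1) = 30.
  m_2 = 1*30 - 15 = 15, d_2 = (226 - 15^2)/1 = 1/1 = 1: (m_2, d_2) = (m_1, d_1) = (15, 1), so from here the quotient a_1 repeats; the period length is 1.
So sqrt(226) = [15; (30)] with period length k = 1.
k is odd, so (p_{k-1}, q_{k-1}) only solves x^2 - 226y^2 = -1 and the fundamental solution of x^2 - 226y^2 = 1 is (p_{2k-1}, q_{2k-1}) = (p_1, q_1); compute convergents through index 1, running through the period twice.
Convergents (p_i = a_i*p_{i-1} + p_{i-2}, q_i = a_i*q_{i-1} + q_{i-2} with p_{-2}=0, p_{-1}=1, q_{-2}=1, q_{-1}=0):
  i=0: a_0=15, p_0 = 15*1 + 0 = 15, q_0 = 15*0 + 1 = 1.
  i=1: a_1=30, p_1 = 30*15 + 1 = 451, q_1 = 30*1 + 0 = 30.
Indeed p_0^2 - 226*q_0^2 = 225 - 226 = -1, not +1.
Check: 451^2 - 226*30^2 = 203401 - 203400 = 1, so (x, y) = (451, 30) solves the equation, and by the theorem it is the least positive solution.

(x, y) = (451, 30)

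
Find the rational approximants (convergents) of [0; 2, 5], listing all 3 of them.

0/1, 1/2, 5/11

Using the convergent recurrence p_i = a_i*p_{i-1} + p_{i-2}, q_i = a_i*q_{i-1} + q_{i-2} with p_{-2}=0, p_{-1}=1, q_{-2}=1, q_{-1}=0:
  i=0: a_0=0, p_0 = 0*1 + 0 = 0, q_0 = 0*0 + 1 = 1.
  i=1: a_1=2, p_1 = 2*0 + 1 = 1, q_1 = 2*1 + 0 = 2.
  i=2: a_2=5, p_2 = 5*1 + 0 = 5, q_2 = 5*2 + 1 = 11.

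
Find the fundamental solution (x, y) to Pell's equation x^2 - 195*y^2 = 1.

(x, y) = (14, 1)

First expand sqrt(195) as a continued fraction. With x_i = (sqrt(195) + m_i)/d_i and (m_0, d_0) = (0, 1): a_0 = floor(sqrt(195)) = 13, since 13^2 = 169 <= 195 < 196 = 14^2.
Iterate m_{i+1} = d_i*a_i - m_i, d_{i+1} = (195 - m_{i+1}^2)/d_i, a_{i+1} = floor((a_0 + m_{i+1})/d_{i+1}):
  m_1 = 1*13 - 0 = 13, d_1 = (195 - 13^2)/1 = 26/1 = 26, a_1 = floor((13 + 13)/26) = 1.
  m_2 = 26*1 - 13 = 13, d_2 = (195 - 13^2)/26 = 26/26 = 1, a_2 = floor((13 + 13)/1) = 26.
  m_3 = 1*26 - 13 = 13, d_3 = (195 - 13^2)/1 = 26/1 = 26: (m_3, d_3) = (m_1, d_1) = (13, 26), so from here the quotients repeat a_1, a_2; the period length is 2.
So sqrt(195) = [13; (1, 26)] with period length k = 2.
k is even, so the fundamental solution of x^2 - 195y^2 = 1 is (p_{k-1}, q_{k-1}) = (p_1, q_1); compute convergents through index 1.
Convergents (p_i = a_i*p_{i-1} + p_{i-2}, q_i = a_i*q_{i-1} + q_{i-2} with p_{-2}=0, p_{-1}=1, q_{-2}=1, q_{-1}=0):
  i=0: a_0=13, p_0 = 13*1 + 0 = 13, q_0 = 13*0 + 1 = 1.
  i=1: a_1=1, p_1 = 1*13 + 1 = 14, q_1 = 1*1 + 0 = 1.
Check: 14^2 - 195*1^2 = 196 - 195 = 1, so (x, y) = (14, 1) solves the equation, and by the theorem it is the least positive solution.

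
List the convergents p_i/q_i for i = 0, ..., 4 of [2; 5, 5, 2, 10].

Using the convergent recurrence p_i = a_i*p_{i-1} + p_{i-2}, q_i = a_i*q_{i-1} + q_{i-2} with p_{-2}=0, p_{-1}=1, q_{-2}=1, q_{-1}=0:
  i=0: a_0=2, p_0 = 2*1 + 0 = 2, q_0 = 2*0 + 1 = 1.
  i=1: a_1=5, p_1 = 5*2 + 1 = 11, q_1 = 5*1 + 0 = 5.
  i=2: a_2=5, p_2 = 5*11 + 2 = 57, q_2 = 5*5 + 1 = 26.
  i=3: a_3=2, p_3 = 2*57 + 11 = 125, q_3 = 2*26 + 5 = 57.
  i=4: a_4=10, p_4 = 10*125 + 57 = 1307, q_4 = 10*57 + 26 = 596.

2/1, 11/5, 57/26, 125/57, 1307/596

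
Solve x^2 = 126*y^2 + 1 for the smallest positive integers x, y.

First expand sqrt(126) as a continued fraction. With x_i = (sqrt(126) + m_i)/d_i and (m_0, d_0) = (0, 1): a_0 = floor(sqrt(126)) = 11, since 11^2 = 121 <= 126 < 144 = 12^2.
Iterate m_{i+1} = d_i*a_i - m_i, d_{i+1} = (126 - m_{i+1}^2)/d_i, a_{i+1} = floor((a_0 + m_{i+1})/d_{i+1}):
  m_1 = 1*11 - 0 = 11, d_1 = (126 - 11^2)/1 = 5/1 = 5, a_1 = floor((11 + 11)/5) = 4.
  m_2 = 5*4 - 11 = 9, d_2 = (126 - 9^2)/5 = 45/5 = 9, a_2 = floor((11 + 9)/9) = 2.
  m_3 = 9*2 - 9 = 9, d_3 = (126 - 9^2)/9 = 45/9 = 5, a_3 = floor((11 + 9)/5) = 4.
  m_4 = 5*4 - 9 = 11, d_4 = (126 - 11^2)/5 = 5/5 = 1, a_4 = floor((11 + 11)/1) = 22.
  m_5 = 1*22 - 11 = 11, d_5 = (126 - 11^2)/1 = 5/1 = 5: (m_5, d_5) = (m_1, d_1) = (11, 5), so from here the quotients repeat a_1, ..., a_4; the period length is 4.
So sqrt(126) = [11; (4, 2, 4, 22)] with period length k = 4.
k is even, so the fundamental solution of x^2 - 126y^2 = 1 is (p_{k-1}, q_{k-1}) = (p_3, q_3); compute convergents through index 3.
Convergents (p_i = a_i*p_{i-1} + p_{i-2}, q_i = a_i*q_{i-1} + q_{i-2} with p_{-2}=0, p_{-1}=1, q_{-2}=1, q_{-1}=0):
  i=0: a_0=11, p_0 = 11*1 + 0 = 11, q_0 = 11*0 + 1 = 1.
  i=1: a_1=4, p_1 = 4*11 + 1 = 45, q_1 = 4*1 + 0 = 4.
  i=2: a_2=2, p_2 = 2*45 + 11 = 101, q_2 = 2*4 + 1 = 9.
  i=3: a_3=4, p_3 = 4*101 + 45 = 449, q_3 = 4*9 + 4 = 40.
Check: 449^2 - 126*40^2 = 201601 - 201600 = 1, so (x, y) = (449, 40) solves the equation, and by the theorem it is the least positive solution.

(x, y) = (449, 40)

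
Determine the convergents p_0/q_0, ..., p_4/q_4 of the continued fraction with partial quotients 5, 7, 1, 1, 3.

Using the convergent recurrence p_i = a_i*p_{i-1} + p_{i-2}, q_i = a_i*q_{i-1} + q_{i-2} with p_{-2}=0, p_{-1}=1, q_{-2}=1, q_{-1}=0:
  i=0: a_0=5, p_0 = 5*1 + 0 = 5, q_0 = 5*0 + 1 = 1.
  i=1: a_1=7, p_1 = 7*5 + 1 = 36, q_1 = 7*1 + 0 = 7.
  i=2: a_2=1, p_2 = 1*36 + 5 = 41, q_2 = 1*7 + 1 = 8.
  i=3: a_3=1, p_3 = 1*41 + 36 = 77, q_3 = 1*8 + 7 = 15.
  i=4: a_4=3, p_4 = 3*77 + 41 = 272, q_4 = 3*15 + 8 = 53.

5/1, 36/7, 41/8, 77/15, 272/53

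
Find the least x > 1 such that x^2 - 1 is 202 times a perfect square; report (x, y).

(x, y) = (19731763, 1388322)

First expand sqrt(202) as a continued fraction. With x_i = (sqrt(202) + m_i)/d_i and (m_0, d_0) = (0, 1): a_0 = floor(sqrt(202)) = 14, since 14^2 = 196 <= 202 < 225 = 15^2.
Iterate m_{i+1} = d_i*a_i - m_i, d_{i+1} = (202 - m_{i+1}^2)/d_i, a_{i+1} = floor((a_0 + m_{i+1})/d_{i+1}):
  m_1 = 1*14 - 0 = 14, d_1 = (202 - 14^2)/1 = 6/1 = 6, a_1 = floor((14 + 14)/6) = 4.
  m_2 = 6*4 - 14 = 10, d_2 = (202 - 10^2)/6 = 102/6 = 17, a_2 = floor((14 + 10)/17) = 1.
  m_3 = 17*1 - 10 = 7, d_3 = (202 - 7^2)/17 = 153/17 = 9, a_3 = floor((14 + 7)/9) = 2.
  m_4 = 9*2 - 7 = 11, d_4 = (202 - 11^2)/9 = 81/9 = 9, a_4 = floor((14 + 11)/9) = 2.
  m_5 = 9*2 - 11 = 7, d_5 = (202 - 7^2)/9 = 153/9 = 17, a_5 = floor((14 + 7)/17) = 1.
  m_6 = 17*1 - 7 = 10, d_6 = (202 - 10^2)/17 = 102/17 = 6, a_6 = floor((14 + 10)/6) = 4.
  m_7 = 6*4 - 10 = 14, d_7 = (202 - 14^2)/6 = 6/6 = 1, a_7 = floor((14 + 14)/1) = 28.
  m_8 = 1*28 - 14 = 14, d_8 = (202 - 14^2)/1 = 6/1 = 6: (m_8, d_8) = (m_1, d_1) = (14, 6), so from here the quotients repeat a_1, ..., a_7; the period length is 7.
So sqrt(202) = [14; (4, 1, 2, 2, 1, 4, 28)] with period length k = 7.
k is odd, so (p_{k-1}, q_{k-1}) only solves x^2 - 202y^2 = -1 and the fundamental solution of x^2 - 202y^2 = 1 is (p_{2k-1}, q_{2k-1}) = (p_13, q_13); compute convergents through index 13, running through the period twice.
Convergents (p_i = a_i*p_{i-1} + p_{i-2}, q_i = a_i*q_{i-1} + q_{i-2} with p_{-2}=0, p_{-1}=1, q_{-2}=1, q_{-1}=0):
  i=0: a_0=14, p_0 = 14*1 + 0 = 14, q_0 = 14*0 + 1 = 1.
  i=1: a_1=4, p_1 = 4*14 + 1 = 57, q_1 = 4*1 + 0 = 4.
  i=2: a_2=1, p_2 = 1*57 + 14 = 71, q_2 = 1*4 + 1 = 5.
  i=3: a_3=2, p_3 = 2*71 + 57 = 199, q_3 = 2*5 + 4 = 14.
  i=4: a_4=2, p_4 = 2*199 + 71 = 469, q_4 = 2*14 + 5 = 33.
  i=5: a_5=1, p_5 = 1*469 + 199 = 668, q_5 = 1*33 + 14 = 47.
  i=6: a_6=4, p_6 = 4*668 + 469 = 3141, q_6 = 4*47 + 33 = 221.
  i=7: a_7=28, p_7 = 28*3141 + 668 = 88616, q_7 = 28*221 + 47 = 6235.
  i=8: a_8=4, p_8 = 4*88616 + 3141 = 357605, q_8 = 4*6235 + 221 = 25161.
  i=9: a_9=1, p_9 = 1*357605 + 88616 = 446221, q_9 = 1*25161 + 6235 = 31396.
  i=10: a_10=2, p_10 = 2*446221 + 357605 = 1250047, q_10 = 2*31396 + 25161 = 87953.
  i=11: a_11=2, p_11 = 2*1250047 + 446221 = 2946315, q_11 = 2*87953 + 31396 = 207302.
  i=12: a_12=1, p_12 = 1*2946315 + 1250047 = 4196362, q_12 = 1*207302 + 87953 = 295255.
  i=13: a_13=4, p_13 = 4*4196362 + 2946315 = 19731763, q_13 = 4*295255 + 207302 = 1388322.
Indeed p_6^2 - 202*q_6^2 = 9865881 - 9865882 = -1, not +1.
Check: 19731763^2 - 202*1388322^2 = 389342471088169 - 389342471088168 = 1, so (x, y) = (19731763, 1388322) solves the equation, and by the theorem it is the least positive solution.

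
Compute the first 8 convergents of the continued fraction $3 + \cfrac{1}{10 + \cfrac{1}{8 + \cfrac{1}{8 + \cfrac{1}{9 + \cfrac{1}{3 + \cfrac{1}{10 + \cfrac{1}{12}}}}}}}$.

3/1, 31/10, 251/81, 2039/658, 18602/6003, 57845/18667, 597052/192673, 7222469/2330743

Using the convergent recurrence p_i = a_i*p_{i-1} + p_{i-2}, q_i = a_i*q_{i-1} + q_{i-2} with p_{-2}=0, p_{-1}=1, q_{-2}=1, q_{-1}=0:
  i=0: a_0=3, p_0 = 3*1 + 0 = 3, q_0 = 3*0 + 1 = 1.
  i=1: a_1=10, p_1 = 10*3 + 1 = 31, q_1 = 10*1 + 0 = 10.
  i=2: a_2=8, p_2 = 8*31 + 3 = 251, q_2 = 8*10 + 1 = 81.
  i=3: a_3=8, p_3 = 8*251 + 31 = 2039, q_3 = 8*81 + 10 = 658.
  i=4: a_4=9, p_4 = 9*2039 + 251 = 18602, q_4 = 9*658 + 81 = 6003.
  i=5: a_5=3, p_5 = 3*18602 + 2039 = 57845, q_5 = 3*6003 + 658 = 18667.
  i=6: a_6=10, p_6 = 10*57845 + 18602 = 597052, q_6 = 10*18667 + 6003 = 192673.
  i=7: a_7=12, p_7 = 12*597052 + 57845 = 7222469, q_7 = 12*192673 + 18667 = 2330743.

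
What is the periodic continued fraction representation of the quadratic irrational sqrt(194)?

Write x_i = (sqrt(194) + m_i)/d_i with (m_0, d_0) = (0, 1). a_0 = floor(sqrt(194)) = 13, since 13^2 = 169 <= 194 < 196 = 14^2.
Iterate m_{i+1} = d_i*a_i - m_i, d_{i+1} = (194 - m_{i+1}^2)/d_i, a_{i+1} = floor((a_0 + m_{i+1})/d_{i+1}):
  m_1 = 1*13 - 0 = 13, d_1 = (194 - 13^2)/1 = 25/1 = 25, a_1 = floor((13 + 13)/25) = 1.
  m_2 = 25*1 - 13 = 12, d_2 = (194 - 12^2)/25 = 50/25 = 2, a_2 = floor((13 + 12)/2) = 12.
  m_3 = 2*12 - 12 = 12, d_3 = (194 - 12^2)/2 = 50/2 = 25, a_3 = floor((13 + 12)/25) = 1.
  m_4 = 25*1 - 12 = 13, d_4 = (194 - 13^2)/25 = 25/25 = 1, a_4 = floor((13 + 13)/1) = 26.
  m_5 = 1*26 - 13 = 13, d_5 = (194 - 13^2)/1 = 25/1 = 25: (m_5, d_5) = (m_1, d_1) = (13, 25), so from here the quotients repeat a_1, ..., a_4; the period length is 4.
Hence the expansion of sqrt(194) is a_0 = 13 followed by the repeating block 1, 12, 1, 26 (period 4).

[13; (1, 12, 1, 26)]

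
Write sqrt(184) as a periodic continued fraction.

Write x_i = (sqrt(184) + m_i)/d_i with (m_0, d_0) = (0, 1). a_0 = floor(sqrt(184)) = 13, since 13^2 = 169 <= 184 < 196 = 14^2.
Iterate m_{i+1} = d_i*a_i - m_i, d_{i+1} = (184 - m_{i+1}^2)/d_i, a_{i+1} = floor((a_0 + m_{i+1})/d_{i+1}):
  m_1 = 1*13 - 0 = 13, d_1 = (184 - 13^2)/1 = 15/1 = 15, a_1 = floor((13 + 13)/15) = 1.
  m_2 = 15*1 - 13 = 2, d_2 = (184 - 2^2)/15 = 180/15 = 12, a_2 = floor((13 + 2)/12) = 1.
  m_3 = 12*1 - 2 = 10, d_3 = (184 - 10^2)/12 = 84/12 = 7, a_3 = floor((13 + 10)/7) = 3.
  m_4 = 7*3 - 10 = 11, d_4 = (184 - 11^2)/7 = 63/7 = 9, a_4 = floor((13 + 11)/9) = 2.
  m_5 = 9*2 - 11 = 7, d_5 = (184 - 7^2)/9 = 135/9 = 15, a_5 = floor((13 + 7)/15) = 1.
  m_6 = 15*1 - 7 = 8, d_6 = (184 - 8^2)/15 = 120/15 = 8, a_6 = floor((13 + 8)/8) = 2.
  m_7 = 8*2 - 8 = 8, d_7 = (184 - 8^2)/8 = 120/8 = 15, a_7 = floor((13 + 8)/15) = 1.
  m_8 = 15*1 - 8 = 7, d_8 = (184 - 7^2)/15 = 135/15 = 9, a_8 = floor((13 + 7)/9) = 2.
  m_9 = 9*2 - 7 = 11, d_9 = (184 - 11^2)/9 = 63/9 = 7, a_9 = floor((13 + 11)/7) = 3.
  m_10 = 7*3 - 11 = 10, d_10 = (184 - 10^2)/7 = 84/7 = 12, a_10 = floor((13 + 10)/12) = 1.
  m_11 = 12*1 - 10 = 2, d_11 = (184 - 2^2)/12 = 180/12 = 15, a_11 = floor((13 + 2)/15) = 1.
  m_12 = 15*1 - 2 = 13, d_12 = (184 - 13^2)/15 = 15/15 = 1, a_12 = floor((13 + 13)/1) = 26.
  m_13 = 1*26 - 13 = 13, d_13 = (184 - 13^2)/1 = 15/1 = 15: (m_13, d_13) = (m_1, d_1) = (13, 15), so from here the quotients repeat a_1, ..., a_12; the period length is 12.
Hence the expansion of sqrt(184) is a_0 = 13 followed by the repeating block 1, 1, 3, 2, 1, 2, 1, 2, 3, 1, 1, 26 (period 12).

[13; (1, 1, 3, 2, 1, 2, 1, 2, 3, 1, 1, 26)]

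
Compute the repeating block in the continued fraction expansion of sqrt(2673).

Write x_i = (sqrt(2673) + m_i)/d_i with (m_0, d_0) = (0, 1). a_0 = floor(sqrt(2673)) = 51, since 51^2 = 2601 <= 2673 < 2704 = 52^2.
Iterate m_{i+1} = d_i*a_i - m_i, d_{i+1} = (2673 - m_{i+1}^2)/d_i, a_{i+1} = floor((a_0 + m_{i+1})/d_{i+1}):
  m_1 = 1*51 - 0 = 51, d_1 = (2673 - 51^2)/1 = 72/1 = 72, a_1 = floor((51 + 51)/72) = 1.
  m_2 = 72*1 - 51 = 21, d_2 = (2673 - 21^2)/72 = 2232/72 = 31, a_2 = floor((51 + 21)/31) = 2.
  m_3 = 31*2 - 21 = 41, d_3 = (2673 - 41^2)/31 = 992/31 = 32, a_3 = floor((51 + 41)/32) = 2.
  m_4 = 32*2 - 41 = 23, d_4 = (2673 - 23^2)/32 = 2144/32 = 67, a_4 = floor((51 + 23)/67) = 1.
  m_5 = 67*1 - 23 = 44, d_5 = (2673 - 44^2)/67 = 737/67 = 11, a_5 = floor((51 + 44)/11) = 8.
  m_6 = 11*8 - 44 = 44, d_6 = (2673 - 44^2)/11 = 737/11 = 67, a_6 = floor((51 + 44)/67) = 1.
  m_7 = 67*1 - 44 = 23, d_7 = (2673 - 23^2)/67 = 2144/67 = 32, a_7 = floor((51 + 23)/32) = 2.
  m_8 = 32*2 - 23 = 41, d_8 = (2673 - 41^2)/32 = 992/32 = 31, a_8 = floor((51 + 41)/31) = 2.
  m_9 = 31*2 - 41 = 21, d_9 = (2673 - 21^2)/31 = 2232/31 = 72, a_9 = floor((51 + 21)/72) = 1.
  m_10 = 72*1 - 21 = 51, d_10 = (2673 - 51^2)/72 = 72/72 = 1, a_10 = floor((51 + 51)/1) = 102.
  m_11 = 1*102 - 51 = 51, d_11 = (2673 - 51^2)/1 = 72/1 = 72: (m_11, d_11) = (m_1, d_1) = (51, 72), so from here the quotients repeat a_1, ..., a_10; the period length is 10.
Hence the expansion of sqrt(2673) is a_0 = 51 followed by the repeating block 1, 2, 2, 1, 8, 1, 2, 2, 1, 102 (period 10).

[51; (1, 2, 2, 1, 8, 1, 2, 2, 1, 102)]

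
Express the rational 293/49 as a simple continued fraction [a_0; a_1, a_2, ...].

Run the Euclidean algorithm on 293 and 49; the successive quotients are the partial quotients a_0, a_1, ... (each step inverts the fractional part left over by the previous one):
  293 = 5*49 + 48, so a_0 = 5.
  49 = 1*48 + 1, so a_1 = 1.
  48 = 48*1 + 0, so a_2 = 48.
The remainder reaches 0 after 3 divisions, so the expansion has 3 partial quotients, read off in order.

[5; 1, 48]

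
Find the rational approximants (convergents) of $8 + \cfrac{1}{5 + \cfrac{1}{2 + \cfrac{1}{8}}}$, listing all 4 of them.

Using the convergent recurrence p_i = a_i*p_{i-1} + p_{i-2}, q_i = a_i*q_{i-1} + q_{i-2} with p_{-2}=0, p_{-1}=1, q_{-2}=1, q_{-1}=0:
  i=0: a_0=8, p_0 = 8*1 + 0 = 8, q_0 = 8*0 + 1 = 1.
  i=1: a_1=5, p_1 = 5*8 + 1 = 41, q_1 = 5*1 + 0 = 5.
  i=2: a_2=2, p_2 = 2*41 + 8 = 90, q_2 = 2*5 + 1 = 11.
  i=3: a_3=8, p_3 = 8*90 + 41 = 761, q_3 = 8*11 + 5 = 93.

8/1, 41/5, 90/11, 761/93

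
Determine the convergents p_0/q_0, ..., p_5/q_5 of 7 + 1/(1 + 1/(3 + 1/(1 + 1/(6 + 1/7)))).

Using the convergent recurrence p_i = a_i*p_{i-1} + p_{i-2}, q_i = a_i*q_{i-1} + q_{i-2} with p_{-2}=0, p_{-1}=1, q_{-2}=1, q_{-1}=0:
  i=0: a_0=7, p_0 = 7*1 + 0 = 7, q_0 = 7*0 + 1 = 1.
  i=1: a_1=1, p_1 = 1*7 + 1 = 8, q_1 = 1*1 + 0 = 1.
  i=2: a_2=3, p_2 = 3*8 + 7 = 31, q_2 = 3*1 + 1 = 4.
  i=3: a_3=1, p_3 = 1*31 + 8 = 39, q_3 = 1*4 + 1 = 5.
  i=4: a_4=6, p_4 = 6*39 + 31 = 265, q_4 = 6*5 + 4 = 34.
  i=5: a_5=7, p_5 = 7*265 + 39 = 1894, q_5 = 7*34 + 5 = 243.

7/1, 8/1, 31/4, 39/5, 265/34, 1894/243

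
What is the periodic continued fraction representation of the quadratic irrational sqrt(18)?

[4; (4, 8)]

Write x_i = (sqrt(18) + m_i)/d_i with (m_0, d_0) = (0, 1). a_0 = floor(sqrt(18)) = 4, since 4^2 = 16 <= 18 < 25 = 5^2.
Iterate m_{i+1} = d_i*a_i - m_i, d_{i+1} = (18 - m_{i+1}^2)/d_i, a_{i+1} = floor((a_0 + m_{i+1})/d_{i+1}):
  m_1 = 1*4 - 0 = 4, d_1 = (18 - 4^2)/1 = 2/1 = 2, a_1 = floor((4 + 4)/2) = 4.
  m_2 = 2*4 - 4 = 4, d_2 = (18 - 4^2)/2 = 2/2 = 1, a_2 = floor((4 + 4)/1) = 8.
  m_3 = 1*8 - 4 = 4, d_3 = (18 - 4^2)/1 = 2/1 = 2: (m_3, d_3) = (m_1, d_1) = (4, 2), so from here the quotients repeat a_1, a_2; the period length is 2.
Hence the expansion of sqrt(18) is a_0 = 4 followed by the repeating block 4, 8 (period 2).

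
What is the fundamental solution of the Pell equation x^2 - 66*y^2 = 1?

First expand sqrt(66) as a continued fraction. With x_i = (sqrt(66) + m_i)/d_i and (m_0, d_0) = (0, 1): a_0 = floor(sqrt(66)) = 8, since 8^2 = 64 <= 66 < 81 = 9^2.
Iterate m_{i+1} = d_i*a_i - m_i, d_{i+1} = (66 - m_{i+1}^2)/d_i, a_{i+1} = floor((a_0 + m_{i+1})/d_{i+1}):
  m_1 = 1*8 - 0 = 8, d_1 = (66 - 8^2)/1 = 2/1 = 2, a_1 = floor((8 + 8)/2) = 8.
  m_2 = 2*8 - 8 = 8, d_2 = (66 - 8^2)/2 = 2/2 = 1, a_2 = floor((8 + 8)/1) = 16.
  m_3 = 1*16 - 8 = 8, d_3 = (66 - 8^2)/1 = 2/1 = 2: (m_3, d_3) = (m_1, d_1) = (8, 2), so from here the quotients repeat a_1, a_2; the period length is 2.
So sqrt(66) = [8; (8, 16)] with period length k = 2.
k is even, so the fundamental solution of x^2 - 66y^2 = 1 is (p_{k-1}, q_{k-1}) = (p_1, q_1); compute convergents through index 1.
Convergents (p_i = a_i*p_{i-1} + p_{i-2}, q_i = a_i*q_{i-1} + q_{i-2} with p_{-2}=0, p_{-1}=1, q_{-2}=1, q_{-1}=0):
  i=0: a_0=8, p_0 = 8*1 + 0 = 8, q_0 = 8*0 + 1 = 1.
  i=1: a_1=8, p_1 = 8*8 + 1 = 65, q_1 = 8*1 + 0 = 8.
Check: 65^2 - 66*8^2 = 4225 - 4224 = 1, so (x, y) = (65, 8) solves the equation, and by the theorem it is the least positive solution.

(x, y) = (65, 8)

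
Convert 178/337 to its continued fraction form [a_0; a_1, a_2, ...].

[0; 1, 1, 8, 2, 1, 2, 2]

Run the Euclidean algorithm on 178 and 337; the successive quotients are the partial quotients a_0, a_1, ... (each step inverts the fractional part left over by the previous one):
  178 = 0*337 + 178, so a_0 = 0.
  337 = 1*178 + 159, so a_1 = 1.
  178 = 1*159 + 19, so a_2 = 1.
  159 = 8*19 + 7, so a_3 = 8.
  19 = 2*7 + 5, so a_4 = 2.
  7 = 1*5 + 2, so a_5 = 1.
  5 = 2*2 + 1, so a_6 = 2.
  2 = 2*1 + 0, so a_7 = 2.
The remainder reaches 0 after 8 divisions, so the expansion has 8 partial quotients, read off in order.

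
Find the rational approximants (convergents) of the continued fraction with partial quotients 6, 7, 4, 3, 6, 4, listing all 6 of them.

6/1, 43/7, 178/29, 577/94, 3640/593, 15137/2466

Using the convergent recurrence p_i = a_i*p_{i-1} + p_{i-2}, q_i = a_i*q_{i-1} + q_{i-2} with p_{-2}=0, p_{-1}=1, q_{-2}=1, q_{-1}=0:
  i=0: a_0=6, p_0 = 6*1 + 0 = 6, q_0 = 6*0 + 1 = 1.
  i=1: a_1=7, p_1 = 7*6 + 1 = 43, q_1 = 7*1 + 0 = 7.
  i=2: a_2=4, p_2 = 4*43 + 6 = 178, q_2 = 4*7 + 1 = 29.
  i=3: a_3=3, p_3 = 3*178 + 43 = 577, q_3 = 3*29 + 7 = 94.
  i=4: a_4=6, p_4 = 6*577 + 178 = 3640, q_4 = 6*94 + 29 = 593.
  i=5: a_5=4, p_5 = 4*3640 + 577 = 15137, q_5 = 4*593 + 94 = 2466.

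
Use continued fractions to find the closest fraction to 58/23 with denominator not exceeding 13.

33/13

Expand x = 58/23 as a continued fraction with the Euclidean algorithm:
  58 = 2*23 + 12, so a_0 = 2.
  23 = 1*12 + 11, so a_1 = 1.
  12 = 1*11 + 1, so a_2 = 1.
  11 = 11*1 + 0, so a_3 = 11.
so x = [2; 1, 1, 11].
Convergents (p_i = a_i*p_{i-1} + p_{i-2}, q_i = a_i*q_{i-1} + q_{i-2} with p_{-2}=0, p_{-1}=1, q_{-2}=1, q_{-1}=0), until the denominator exceeds 13:
  i=0: a_0=2, p_0 = 2*1 + 0 = 2, q_0 = 2*0 + 1 = 1.
  i=1: a_1=1, p_1 = 1*2 + 1 = 3, q_1 = 1*1 + 0 = 1.
  i=2: a_2=1, p_2 = 1*3 + 2 = 5, q_2 = 1*1 + 1 = 2.
  i=3: a_3=11, p_3 = 11*5 + 3 = 58, q_3 = 11*2 + 1 = 23.
q_3 = 23 > 13, so the last convergent with denominator <= 13 is p_2/q_2 = 5/2.
The closest fraction with denominator <= 13 is either p_2/q_2 or the intermediate fraction (k*p_2 + p_1)/(k*q_2 + q_1) with the largest k >= 1 whose denominator stays <= 13; these approach x as k grows, and every other convergent or intermediate fraction in range is farther away.
Largest k: floor((13 - q_1)/q_2) = floor((13 - 1)/2) = 6.
That gives (6*5 + 3)/(6*2 + 1) = 33/13.
Compare the errors: |x - 5/2| = |58*2 - 5*23|/(23*2) = 1/46, and |x - 33/13| = |58*13 - 33*23|/(23*13) = 5/299.
Cross-multiplying, 5*46 = 230 < 299 = 1*299, so 5/299 is smaller: the intermediate fraction 33/13 is closer to x than 5/2.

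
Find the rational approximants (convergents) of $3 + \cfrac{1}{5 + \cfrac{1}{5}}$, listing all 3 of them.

Using the convergent recurrence p_i = a_i*p_{i-1} + p_{i-2}, q_i = a_i*q_{i-1} + q_{i-2} with p_{-2}=0, p_{-1}=1, q_{-2}=1, q_{-1}=0:
  i=0: a_0=3, p_0 = 3*1 + 0 = 3, q_0 = 3*0 + 1 = 1.
  i=1: a_1=5, p_1 = 5*3 + 1 = 16, q_1 = 5*1 + 0 = 5.
  i=2: a_2=5, p_2 = 5*16 + 3 = 83, q_2 = 5*5 + 1 = 26.

3/1, 16/5, 83/26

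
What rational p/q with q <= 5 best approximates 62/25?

Expand x = 62/25 as a continued fraction with the Euclidean algorithm:
  62 = 2*25 + 12, so a_0 = 2.
  25 = 2*12 + 1, so a_1 = 2.
  12 = 12*1 + 0, so a_2 = 12.
so x = [2; 2, 12].
Convergents (p_i = a_i*p_{i-1} + p_{i-2}, q_i = a_i*q_{i-1} + q_{i-2} with p_{-2}=0, p_{-1}=1, q_{-2}=1, q_{-1}=0), until the denominator exceeds 5:
  i=0: a_0=2, p_0 = 2*1 + 0 = 2, q_0 = 2*0 + 1 = 1.
  i=1: a_1=2, p_1 = 2*2 + 1 = 5, q_1 = 2*1 + 0 = 2.
  i=2: a_2=12, p_2 = 12*5 + 2 = 62, q_2 = 12*2 + 1 = 25.
q_2 = 25 > 5, so the last convergent with denominator <= 5 is p_1/q_1 = 5/2.
The closest fraction with denominator <= 5 is either p_1/q_1 or the intermediate fraction (k*p_1 + p_0)/(k*q_1 + q_0) with the largest k >= 1 whose denominator stays <= 5; these approach x as k grows, and every other convergent or intermediate fraction in range is farther away.
Largest k: floor((5 - q_0)/q_1) = floor((5 - 1)/2) = 2.
That gives (2*5 + 2)/(2*2 + 1) = 12/5.
Compare the errors: |x - 5/2| = |62*2 - 5*25|/(25*2) = 1/50, and |x - 12/5| = |62*5 - 12*25|/(25*5) = 10/125.
Cross-multiplying, 1*125 = 125 < 500 = 10*50, so 1/50 is smaller: the convergent 5/2 is closer to x than 12/5.

5/2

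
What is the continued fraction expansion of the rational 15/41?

[0; 2, 1, 2, 1, 3]

Run the Euclidean algorithm on 15 and 41; the successive quotients are the partial quotients a_0, a_1, ... (each step inverts the fractional part left over by the previous one):
  15 = 0*41 + 15, so a_0 = 0.
  41 = 2*15 + 11, so a_1 = 2.
  15 = 1*11 + 4, so a_2 = 1.
  11 = 2*4 + 3, so a_3 = 2.
  4 = 1*3 + 1, so a_4 = 1.
  3 = 3*1 + 0, so a_5 = 3.
The remainder reaches 0 after 6 divisions, so the expansion has 6 partial quotients, read off in order.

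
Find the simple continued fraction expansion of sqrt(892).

Write x_i = (sqrt(892) + m_i)/d_i with (m_0, d_0) = (0, 1). a_0 = floor(sqrt(892)) = 29, since 29^2 = 841 <= 892 < 900 = 30^2.
Iterate m_{i+1} = d_i*a_i - m_i, d_{i+1} = (892 - m_{i+1}^2)/d_i, a_{i+1} = floor((a_0 + m_{i+1})/d_{i+1}):
  m_1 = 1*29 - 0 = 29, d_1 = (892 - 29^2)/1 = 51/1 = 51, a_1 = floor((29 + 29)/51) = 1.
  m_2 = 51*1 - 29 = 22, d_2 = (892 - 22^2)/51 = 408/51 = 8, a_2 = floor((29 + 22)/8) = 6.
  m_3 = 8*6 - 22 = 26, d_3 = (892 - 26^2)/8 = 216/8 = 27, a_3 = floor((29 + 26)/27) = 2.
  m_4 = 27*2 - 26 = 28, d_4 = (892 - 28^2)/27 = 108/27 = 4, a_4 = floor((29 + 28)/4) = 14.
  m_5 = 4*14 - 28 = 28, d_5 = (892 - 28^2)/4 = 108/4 = 27, a_5 = floor((29 + 28)/27) = 2.
  m_6 = 27*2 - 28 = 26, d_6 = (892 - 26^2)/27 = 216/27 = 8, a_6 = floor((29 + 26)/8) = 6.
  m_7 = 8*6 - 26 = 22, d_7 = (892 - 22^2)/8 = 408/8 = 51, a_7 = floor((29 + 22)/51) = 1.
  m_8 = 51*1 - 22 = 29, d_8 = (892 - 29^2)/51 = 51/51 = 1, a_8 = floor((29 + 29)/1) = 58.
  m_9 = 1*58 - 29 = 29, d_9 = (892 - 29^2)/1 = 51/1 = 51: (m_9, d_9) = (m_1, d_1) = (29, 51), so from here the quotients repeat a_1, ..., a_8; the period length is 8.
Hence the expansion of sqrt(892) is a_0 = 29 followed by the repeating block 1, 6, 2, 14, 2, 6, 1, 58 (period 8).

[29; (1, 6, 2, 14, 2, 6, 1, 58)]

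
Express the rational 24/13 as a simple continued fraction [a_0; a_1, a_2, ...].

[1; 1, 5, 2]

Run the Euclidean algorithm on 24 and 13; the successive quotients are the partial quotients a_0, a_1, ... (each step inverts the fractional part left over by the previous one):
  24 = 1*13 + 11, so a_0 = 1.
  13 = 1*11 + 2, so a_1 = 1.
  11 = 5*2 + 1, so a_2 = 5.
  2 = 2*1 + 0, so a_3 = 2.
The remainder reaches 0 after 4 divisions, so the expansion has 4 partial quotients, read off in order.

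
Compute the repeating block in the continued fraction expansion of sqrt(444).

Write x_i = (sqrt(444) + m_i)/d_i with (m_0, d_0) = (0, 1). a_0 = floor(sqrt(444)) = 21, since 21^2 = 441 <= 444 < 484 = 22^2.
Iterate m_{i+1} = d_i*a_i - m_i, d_{i+1} = (444 - m_{i+1}^2)/d_i, a_{i+1} = floor((a_0 + m_{i+1})/d_{i+1}):
  m_1 = 1*21 - 0 = 21, d_1 = (444 - 21^2)/1 = 3/1 = 3, a_1 = floor((21 + 21)/3) = 14.
  m_2 = 3*14 - 21 = 21, d_2 = (444 - 21^2)/3 = 3/3 = 1, a_2 = floor((21 + 21)/1) = 42.
  m_3 = 1*42 - 21 = 21, d_3 = (444 - 21^2)/1 = 3/1 = 3: (m_3, d_3) = (m_1, d_1) = (21, 3), so from here the quotients repeat a_1, a_2; the period length is 2.
Hence the expansion of sqrt(444) is a_0 = 21 followed by the repeating block 14, 42 (period 2).

[21; (14, 42)]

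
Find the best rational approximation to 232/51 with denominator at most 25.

91/20

Expand x = 232/51 as a continued fraction with the Euclidean algorithm:
  232 = 4*51 + 28, so a_0 = 4.
  51 = 1*28 + 23, so a_1 = 1.
  28 = 1*23 + 5, so a_2 = 1.
  23 = 4*5 + 3, so a_3 = 4.
  5 = 1*3 + 2, so a_4 = 1.
  3 = 1*2 + 1, so a_5 = 1.
  2 = 2*1 + 0, so a_6 = 2.
so x = [4; 1, 1, 4, 1, 1, 2].
Convergents (p_i = a_i*p_{i-1} + p_{i-2}, q_i = a_i*q_{i-1} + q_{i-2} with p_{-2}=0, p_{-1}=1, q_{-2}=1, q_{-1}=0), until the denominator exceeds 25:
  i=0: a_0=4, p_0 = 4*1 + 0 = 4, q_0 = 4*0 + 1 = 1.
  i=1: a_1=1, p_1 = 1*4 + 1 = 5, q_1 = 1*1 + 0 = 1.
  i=2: a_2=1, p_2 = 1*5 + 4 = 9, q_2 = 1*1 + 1 = 2.
  i=3: a_3=4, p_3 = 4*9 + 5 = 41, q_3 = 4*2 + 1 = 9.
  i=4: a_4=1, p_4 = 1*41 + 9 = 50, q_4 = 1*9 + 2 = 11.
  i=5: a_5=1, p_5 = 1*50 + 41 = 91, q_5 = 1*11 + 9 = 20.
  i=6: a_6=2, p_6 = 2*91 + 50 = 232, q_6 = 2*20 + 11 = 51.
q_6 = 51 > 25, so the last convergent with denominator <= 25 is p_5/q_5 = 91/20.
The closest fraction with denominator <= 25 is either p_5/q_5 or the intermediate fraction (k*p_5 + p_4)/(k*q_5 + q_4) with the largest k >= 1 whose denominator stays <= 25; these approach x as k grows, and every other convergent or intermediate fraction in range is farther away.
Largest k: floor((25 - q_4)/q_5) = floor((25 - 11)/20) = 0.
Since k = 0, no intermediate fraction beyond p_5/q_5 has denominator <= 25, so the convergent 91/20 is the closest (its error is |232*20 - 91*51|/(51*20) = 1/1020).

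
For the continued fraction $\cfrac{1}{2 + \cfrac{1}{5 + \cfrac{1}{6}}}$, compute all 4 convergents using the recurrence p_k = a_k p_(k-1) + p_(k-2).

Using the convergent recurrence p_i = a_i*p_{i-1} + p_{i-2}, q_i = a_i*q_{i-1} + q_{i-2} with p_{-2}=0, p_{-1}=1, q_{-2}=1, q_{-1}=0:
  i=0: a_0=0, p_0 = 0*1 + 0 = 0, q_0 = 0*0 + 1 = 1.
  i=1: a_1=2, p_1 = 2*0 + 1 = 1, q_1 = 2*1 + 0 = 2.
  i=2: a_2=5, p_2 = 5*1 + 0 = 5, q_2 = 5*2 + 1 = 11.
  i=3: a_3=6, p_3 = 6*5 + 1 = 31, q_3 = 6*11 + 2 = 68.

0/1, 1/2, 5/11, 31/68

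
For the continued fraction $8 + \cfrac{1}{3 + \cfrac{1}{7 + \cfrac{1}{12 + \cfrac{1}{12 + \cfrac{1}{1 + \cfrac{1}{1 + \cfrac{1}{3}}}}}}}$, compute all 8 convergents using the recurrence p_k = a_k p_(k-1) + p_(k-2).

8/1, 25/3, 183/22, 2221/267, 26835/3226, 29056/3493, 55891/6719, 196729/23650

Using the convergent recurrence p_i = a_i*p_{i-1} + p_{i-2}, q_i = a_i*q_{i-1} + q_{i-2} with p_{-2}=0, p_{-1}=1, q_{-2}=1, q_{-1}=0:
  i=0: a_0=8, p_0 = 8*1 + 0 = 8, q_0 = 8*0 + 1 = 1.
  i=1: a_1=3, p_1 = 3*8 + 1 = 25, q_1 = 3*1 + 0 = 3.
  i=2: a_2=7, p_2 = 7*25 + 8 = 183, q_2 = 7*3 + 1 = 22.
  i=3: a_3=12, p_3 = 12*183 + 25 = 2221, q_3 = 12*22 + 3 = 267.
  i=4: a_4=12, p_4 = 12*2221 + 183 = 26835, q_4 = 12*267 + 22 = 3226.
  i=5: a_5=1, p_5 = 1*26835 + 2221 = 29056, q_5 = 1*3226 + 267 = 3493.
  i=6: a_6=1, p_6 = 1*29056 + 26835 = 55891, q_6 = 1*3493 + 3226 = 6719.
  i=7: a_7=3, p_7 = 3*55891 + 29056 = 196729, q_7 = 3*6719 + 3493 = 23650.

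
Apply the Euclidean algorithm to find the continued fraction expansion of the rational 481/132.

[3; 1, 1, 1, 4, 4, 2]

Run the Euclidean algorithm on 481 and 132; the successive quotients are the partial quotients a_0, a_1, ... (each step inverts the fractional part left over by the previous one):
  481 = 3*132 + 85, so a_0 = 3.
  132 = 1*85 + 47, so a_1 = 1.
  85 = 1*47 + 38, so a_2 = 1.
  47 = 1*38 + 9, so a_3 = 1.
  38 = 4*9 + 2, so a_4 = 4.
  9 = 4*2 + 1, so a_5 = 4.
  2 = 2*1 + 0, so a_6 = 2.
The remainder reaches 0 after 7 divisions, so the expansion has 7 partial quotients, read off in order.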